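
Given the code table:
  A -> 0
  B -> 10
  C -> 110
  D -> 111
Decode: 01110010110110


Decoding:
0 -> A
111 -> D
0 -> A
0 -> A
10 -> B
110 -> C
110 -> C


Result: ADAABCC


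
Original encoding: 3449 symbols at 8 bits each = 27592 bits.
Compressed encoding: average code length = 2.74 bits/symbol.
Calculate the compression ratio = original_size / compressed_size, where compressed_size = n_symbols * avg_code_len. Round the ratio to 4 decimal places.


original_size = n_symbols * orig_bits = 3449 * 8 = 27592 bits
compressed_size = n_symbols * avg_code_len = 3449 * 2.74 = 9450.26 bits
ratio = original_size / compressed_size = 27592 / 9450.26 = 2.9197

Compression ratio = 2.9197


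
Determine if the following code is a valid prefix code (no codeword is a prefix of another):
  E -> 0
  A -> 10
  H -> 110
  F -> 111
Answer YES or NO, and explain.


Checking each pair (does one codeword prefix another?):
  E='0' vs A='10': no prefix
  E='0' vs H='110': no prefix
  E='0' vs F='111': no prefix
  A='10' vs E='0': no prefix
  A='10' vs H='110': no prefix
  A='10' vs F='111': no prefix
  H='110' vs E='0': no prefix
  H='110' vs A='10': no prefix
  H='110' vs F='111': no prefix
  F='111' vs E='0': no prefix
  F='111' vs A='10': no prefix
  F='111' vs H='110': no prefix
No violation found over all pairs.

YES -- this is a valid prefix code. No codeword is a prefix of any other codeword.


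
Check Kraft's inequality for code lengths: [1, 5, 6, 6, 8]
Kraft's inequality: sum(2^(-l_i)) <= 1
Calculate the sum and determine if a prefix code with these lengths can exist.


Sum = 2^(-1) + 2^(-5) + 2^(-6) + 2^(-6) + 2^(-8)
    = 0.5 + 0.03125 + 0.015625 + 0.015625 + 0.00390625
    = 145/256 = 0.56640625
Since 0.56640625 <= 1, Kraft's inequality IS satisfied.
A prefix code with these lengths CAN exist.

Kraft sum = 0.56640625. Satisfied.


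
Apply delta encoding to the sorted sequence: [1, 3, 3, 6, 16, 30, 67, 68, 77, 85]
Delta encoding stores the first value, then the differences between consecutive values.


First value: 1
Deltas:
  3 - 1 = 2
  3 - 3 = 0
  6 - 3 = 3
  16 - 6 = 10
  30 - 16 = 14
  67 - 30 = 37
  68 - 67 = 1
  77 - 68 = 9
  85 - 77 = 8


Delta encoded: [1, 2, 0, 3, 10, 14, 37, 1, 9, 8]


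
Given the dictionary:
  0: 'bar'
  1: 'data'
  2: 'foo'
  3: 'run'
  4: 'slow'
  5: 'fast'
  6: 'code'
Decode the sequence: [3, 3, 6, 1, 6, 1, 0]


Look up each index in the dictionary:
  3 -> 'run'
  3 -> 'run'
  6 -> 'code'
  1 -> 'data'
  6 -> 'code'
  1 -> 'data'
  0 -> 'bar'

Decoded: "run run code data code data bar"


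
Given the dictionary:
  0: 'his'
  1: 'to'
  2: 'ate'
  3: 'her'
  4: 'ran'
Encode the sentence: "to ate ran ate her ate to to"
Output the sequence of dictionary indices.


Look up each word in the dictionary:
  'to' -> 1
  'ate' -> 2
  'ran' -> 4
  'ate' -> 2
  'her' -> 3
  'ate' -> 2
  'to' -> 1
  'to' -> 1

Encoded: [1, 2, 4, 2, 3, 2, 1, 1]


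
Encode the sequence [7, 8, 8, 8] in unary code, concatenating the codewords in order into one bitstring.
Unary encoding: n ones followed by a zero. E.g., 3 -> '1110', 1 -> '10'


Encode each number as n ones followed by a terminating 0:
  7 -> 11111110 (8 bits)
  8 -> 111111110 (9 bits)
  8 -> 111111110 (9 bits)
  8 -> 111111110 (9 bits)
Total length = 8 + 9 + 9 + 9 = 35 bits.

Unary([7, 8, 8, 8]) = 11111110111111110111111110111111110 (35 bits)


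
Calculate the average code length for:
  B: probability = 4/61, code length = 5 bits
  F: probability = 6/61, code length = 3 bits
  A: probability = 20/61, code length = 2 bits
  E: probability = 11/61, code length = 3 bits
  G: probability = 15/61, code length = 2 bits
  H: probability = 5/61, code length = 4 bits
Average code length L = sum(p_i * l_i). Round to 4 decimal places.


Weighted contributions p_i * l_i:
  B: (4/61) * 5 = 20/61
  F: (6/61) * 3 = 18/61
  A: (20/61) * 2 = 40/61
  E: (11/61) * 3 = 33/61
  G: (15/61) * 2 = 30/61
  H: (5/61) * 4 = 20/61
Sum = (20 + 18 + 40 + 33 + 30 + 20)/61 = 161/61

L = 161/61 = 2.6393 bits/symbol


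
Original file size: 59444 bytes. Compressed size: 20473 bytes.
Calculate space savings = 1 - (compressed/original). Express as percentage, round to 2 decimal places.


ratio = compressed/original = 20473/59444 = 0.344408
savings = 1 - ratio = 1 - 0.344408 = 0.655592
as a percentage: 0.655592 * 100 = 65.56%

Space savings = 1 - 20473/59444 = 65.56%


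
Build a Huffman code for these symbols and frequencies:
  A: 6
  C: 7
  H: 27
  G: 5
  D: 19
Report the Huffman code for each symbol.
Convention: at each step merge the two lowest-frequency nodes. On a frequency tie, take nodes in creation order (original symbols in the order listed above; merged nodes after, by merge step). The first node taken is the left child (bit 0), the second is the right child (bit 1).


Huffman tree construction:
Step 1: Merge G(5) + A(6) = 11
Step 2: Merge C(7) + (G+A)(11) = 18
Step 3: Merge (C+(G+A))(18) + D(19) = 37
Step 4: Merge H(27) + ((C+(G+A))+D)(37) = 64
Read each symbol's code off the tree from the root (left child = 0, right child = 1).

Codes:
  A: 1011 (length 4)
  C: 100 (length 3)
  H: 0 (length 1)
  G: 1010 (length 4)
  D: 11 (length 2)
Average code length: 130/64 = 2.0313 bits/symbol


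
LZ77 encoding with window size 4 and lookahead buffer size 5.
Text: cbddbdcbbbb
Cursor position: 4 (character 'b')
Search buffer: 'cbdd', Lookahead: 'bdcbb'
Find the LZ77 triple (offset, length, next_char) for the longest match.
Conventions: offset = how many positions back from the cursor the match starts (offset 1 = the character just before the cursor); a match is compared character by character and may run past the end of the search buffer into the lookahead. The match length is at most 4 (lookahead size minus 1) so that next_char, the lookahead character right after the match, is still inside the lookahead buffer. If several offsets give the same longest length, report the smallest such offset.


Try each offset into the search buffer:
  offset=1 (pos 3, char 'd'): match length 0
  offset=2 (pos 2, char 'd'): match length 0
  offset=3 (pos 1, char 'b'): match length 2
  offset=4 (pos 0, char 'c'): match length 0
Longest match has length 2 at offset 3.
next_char = character at position 4 + 2 = 6 -> 'c'

Best match: offset=3, length=2 (matching 'bd' starting at position 1)
LZ77 triple: (3, 2, 'c')


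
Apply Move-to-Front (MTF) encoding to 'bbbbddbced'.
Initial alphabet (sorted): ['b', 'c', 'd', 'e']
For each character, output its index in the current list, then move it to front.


MTF encoding:
'b': index 0 in ['b', 'c', 'd', 'e'] -> ['b', 'c', 'd', 'e']
'b': index 0 in ['b', 'c', 'd', 'e'] -> ['b', 'c', 'd', 'e']
'b': index 0 in ['b', 'c', 'd', 'e'] -> ['b', 'c', 'd', 'e']
'b': index 0 in ['b', 'c', 'd', 'e'] -> ['b', 'c', 'd', 'e']
'd': index 2 in ['b', 'c', 'd', 'e'] -> ['d', 'b', 'c', 'e']
'd': index 0 in ['d', 'b', 'c', 'e'] -> ['d', 'b', 'c', 'e']
'b': index 1 in ['d', 'b', 'c', 'e'] -> ['b', 'd', 'c', 'e']
'c': index 2 in ['b', 'd', 'c', 'e'] -> ['c', 'b', 'd', 'e']
'e': index 3 in ['c', 'b', 'd', 'e'] -> ['e', 'c', 'b', 'd']
'd': index 3 in ['e', 'c', 'b', 'd'] -> ['d', 'e', 'c', 'b']


Output: [0, 0, 0, 0, 2, 0, 1, 2, 3, 3]


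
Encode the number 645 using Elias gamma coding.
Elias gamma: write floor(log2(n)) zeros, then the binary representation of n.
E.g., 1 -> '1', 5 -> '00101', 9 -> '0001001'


num_bits = floor(log2(645)) + 1 = 10
leading_zeros = num_bits - 1 = 9
binary(645) = 1010000101

Elias gamma(645) = '000000000' + '1010000101' = 0000000001010000101 (19 bits)


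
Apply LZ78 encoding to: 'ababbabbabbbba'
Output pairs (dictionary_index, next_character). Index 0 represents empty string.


LZ78 encoding steps:
Dictionary: {0: ''}
Step 1: w='' (idx 0), next='a' -> output (0, 'a'), add 'a' as idx 1
Step 2: w='' (idx 0), next='b' -> output (0, 'b'), add 'b' as idx 2
Step 3: w='a' (idx 1), next='b' -> output (1, 'b'), add 'ab' as idx 3
Step 4: w='b' (idx 2), next='a' -> output (2, 'a'), add 'ba' as idx 4
Step 5: w='b' (idx 2), next='b' -> output (2, 'b'), add 'bb' as idx 5
Step 6: w='ab' (idx 3), next='b' -> output (3, 'b'), add 'abb' as idx 6
Step 7: w='bb' (idx 5), next='a' -> output (5, 'a'), add 'bba' as idx 7


Encoded: [(0, 'a'), (0, 'b'), (1, 'b'), (2, 'a'), (2, 'b'), (3, 'b'), (5, 'a')]


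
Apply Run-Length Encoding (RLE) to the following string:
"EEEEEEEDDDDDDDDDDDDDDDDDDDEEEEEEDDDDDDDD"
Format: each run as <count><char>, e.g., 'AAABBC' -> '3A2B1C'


Scanning runs left to right:
  i=0: run of 'E' x 7 -> '7E'
  i=7: run of 'D' x 19 -> '19D'
  i=26: run of 'E' x 6 -> '6E'
  i=32: run of 'D' x 8 -> '8D'

RLE = 7E19D6E8D


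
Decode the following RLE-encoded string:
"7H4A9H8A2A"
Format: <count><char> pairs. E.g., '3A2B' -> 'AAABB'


Expanding each <count><char> pair:
  7H -> 'HHHHHHH'
  4A -> 'AAAA'
  9H -> 'HHHHHHHHH'
  8A -> 'AAAAAAAA'
  2A -> 'AA'

Decoded = HHHHHHHAAAAHHHHHHHHHAAAAAAAAAA


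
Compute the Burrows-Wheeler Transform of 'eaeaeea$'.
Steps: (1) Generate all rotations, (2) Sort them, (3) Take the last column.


Rotations (sorted):
  0: $eaeaeea -> last char: a
  1: a$eaeaee -> last char: e
  2: aeaeea$e -> last char: e
  3: aeea$eae -> last char: e
  4: ea$eaeae -> last char: e
  5: eaeaeea$ -> last char: $
  6: eaeea$ea -> last char: a
  7: eea$eaea -> last char: a


BWT = aeeee$aa


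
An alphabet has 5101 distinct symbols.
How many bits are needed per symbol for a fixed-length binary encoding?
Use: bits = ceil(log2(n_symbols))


log2(5101) = 12.3166
Bracket: 2^12 = 4096 < 5101 <= 2^13 = 8192
So ceil(log2(5101)) = 13

bits = ceil(log2(5101)) = ceil(12.3166) = 13 bits


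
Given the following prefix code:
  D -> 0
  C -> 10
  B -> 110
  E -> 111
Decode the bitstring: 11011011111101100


Decoding step by step:
Bits 110 -> B
Bits 110 -> B
Bits 111 -> E
Bits 111 -> E
Bits 0 -> D
Bits 110 -> B
Bits 0 -> D


Decoded message: BBEEDBD


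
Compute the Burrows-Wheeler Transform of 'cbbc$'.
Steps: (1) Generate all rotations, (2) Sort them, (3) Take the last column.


Rotations (sorted):
  0: $cbbc -> last char: c
  1: bbc$c -> last char: c
  2: bc$cb -> last char: b
  3: c$cbb -> last char: b
  4: cbbc$ -> last char: $


BWT = ccbb$


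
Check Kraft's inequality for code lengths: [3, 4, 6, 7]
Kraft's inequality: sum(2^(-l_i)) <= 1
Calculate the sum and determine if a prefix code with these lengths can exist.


Sum = 2^(-3) + 2^(-4) + 2^(-6) + 2^(-7)
    = 0.125 + 0.0625 + 0.015625 + 0.0078125
    = 27/128 = 0.2109375
Since 0.2109375 <= 1, Kraft's inequality IS satisfied.
A prefix code with these lengths CAN exist.

Kraft sum = 0.2109375. Satisfied.


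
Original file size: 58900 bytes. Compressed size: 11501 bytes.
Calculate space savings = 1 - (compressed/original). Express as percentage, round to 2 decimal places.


ratio = compressed/original = 11501/58900 = 0.195263
savings = 1 - ratio = 1 - 0.195263 = 0.804737
as a percentage: 0.804737 * 100 = 80.47%

Space savings = 1 - 11501/58900 = 80.47%


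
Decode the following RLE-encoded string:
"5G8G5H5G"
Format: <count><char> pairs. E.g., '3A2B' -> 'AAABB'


Expanding each <count><char> pair:
  5G -> 'GGGGG'
  8G -> 'GGGGGGGG'
  5H -> 'HHHHH'
  5G -> 'GGGGG'

Decoded = GGGGGGGGGGGGGHHHHHGGGGG


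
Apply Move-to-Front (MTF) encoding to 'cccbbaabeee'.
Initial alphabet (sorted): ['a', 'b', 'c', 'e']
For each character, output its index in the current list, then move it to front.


MTF encoding:
'c': index 2 in ['a', 'b', 'c', 'e'] -> ['c', 'a', 'b', 'e']
'c': index 0 in ['c', 'a', 'b', 'e'] -> ['c', 'a', 'b', 'e']
'c': index 0 in ['c', 'a', 'b', 'e'] -> ['c', 'a', 'b', 'e']
'b': index 2 in ['c', 'a', 'b', 'e'] -> ['b', 'c', 'a', 'e']
'b': index 0 in ['b', 'c', 'a', 'e'] -> ['b', 'c', 'a', 'e']
'a': index 2 in ['b', 'c', 'a', 'e'] -> ['a', 'b', 'c', 'e']
'a': index 0 in ['a', 'b', 'c', 'e'] -> ['a', 'b', 'c', 'e']
'b': index 1 in ['a', 'b', 'c', 'e'] -> ['b', 'a', 'c', 'e']
'e': index 3 in ['b', 'a', 'c', 'e'] -> ['e', 'b', 'a', 'c']
'e': index 0 in ['e', 'b', 'a', 'c'] -> ['e', 'b', 'a', 'c']
'e': index 0 in ['e', 'b', 'a', 'c'] -> ['e', 'b', 'a', 'c']


Output: [2, 0, 0, 2, 0, 2, 0, 1, 3, 0, 0]


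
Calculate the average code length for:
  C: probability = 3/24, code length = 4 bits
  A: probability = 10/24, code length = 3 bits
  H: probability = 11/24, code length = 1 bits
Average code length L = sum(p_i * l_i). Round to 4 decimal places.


Weighted contributions p_i * l_i:
  C: (3/24) * 4 = 12/24
  A: (10/24) * 3 = 30/24
  H: (11/24) * 1 = 11/24
Sum = (12 + 30 + 11)/24 = 53/24

L = 53/24 = 2.2083 bits/symbol


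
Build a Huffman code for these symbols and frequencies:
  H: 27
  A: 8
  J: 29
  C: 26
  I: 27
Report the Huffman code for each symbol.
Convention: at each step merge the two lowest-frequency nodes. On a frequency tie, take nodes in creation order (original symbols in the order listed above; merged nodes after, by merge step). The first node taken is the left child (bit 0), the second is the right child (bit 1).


Huffman tree construction:
Step 1: Merge A(8) + C(26) = 34
Step 2: Merge H(27) + I(27) = 54
Step 3: Merge J(29) + (A+C)(34) = 63
Step 4: Merge (H+I)(54) + (J+(A+C))(63) = 117
Read each symbol's code off the tree from the root (left child = 0, right child = 1).

Codes:
  H: 00 (length 2)
  A: 110 (length 3)
  J: 10 (length 2)
  C: 111 (length 3)
  I: 01 (length 2)
Average code length: 268/117 = 2.2906 bits/symbol


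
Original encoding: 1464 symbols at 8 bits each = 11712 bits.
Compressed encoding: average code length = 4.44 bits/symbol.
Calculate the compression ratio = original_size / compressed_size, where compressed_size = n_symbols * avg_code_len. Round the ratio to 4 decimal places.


original_size = n_symbols * orig_bits = 1464 * 8 = 11712 bits
compressed_size = n_symbols * avg_code_len = 1464 * 4.44 = 6500.16 bits
ratio = original_size / compressed_size = 11712 / 6500.16 = 1.8018

Compression ratio = 1.8018


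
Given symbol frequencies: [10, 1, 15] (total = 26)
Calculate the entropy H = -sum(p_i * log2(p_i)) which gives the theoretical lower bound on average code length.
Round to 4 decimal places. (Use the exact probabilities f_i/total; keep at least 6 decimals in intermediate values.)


Per-symbol terms -p_i * log2(p_i) with p_i = f_i/26:
  p = 10/26 = 0.384615: log2(p) = -1.378512, -p*log2(p) = 0.530197
  p = 1/26 = 0.038462: log2(p) = -4.700440, -p*log2(p) = 0.180786
  p = 15/26 = 0.576923: log2(p) = -0.793549, -p*log2(p) = 0.457817
H = 0.530197 + 0.180786 + 0.457817 = 1.168800

H = 1.1688 bits/symbol


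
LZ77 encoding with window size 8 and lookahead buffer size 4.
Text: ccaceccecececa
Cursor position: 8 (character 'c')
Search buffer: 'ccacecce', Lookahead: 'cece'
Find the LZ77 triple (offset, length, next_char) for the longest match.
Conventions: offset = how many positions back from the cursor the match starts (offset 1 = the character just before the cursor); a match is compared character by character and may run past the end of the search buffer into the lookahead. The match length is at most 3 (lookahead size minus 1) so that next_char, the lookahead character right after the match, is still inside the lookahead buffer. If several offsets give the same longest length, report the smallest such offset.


Try each offset into the search buffer:
  offset=1 (pos 7, char 'e'): match length 0
  offset=2 (pos 6, char 'c'): match length 3
  offset=3 (pos 5, char 'c'): match length 1
  offset=4 (pos 4, char 'e'): match length 0
  offset=5 (pos 3, char 'c'): match length 3
  offset=6 (pos 2, char 'a'): match length 0
  offset=7 (pos 1, char 'c'): match length 1
  offset=8 (pos 0, char 'c'): match length 1
Longest match has length 3, found at offsets 2, 5; take the smallest, offset 2.
next_char = character at position 8 + 3 = 11 -> 'e'

Best match: offset=2, length=3 (matching 'cec' starting at position 6)
LZ77 triple: (2, 3, 'e')


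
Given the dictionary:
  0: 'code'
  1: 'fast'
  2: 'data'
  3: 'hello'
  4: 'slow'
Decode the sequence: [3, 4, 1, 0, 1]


Look up each index in the dictionary:
  3 -> 'hello'
  4 -> 'slow'
  1 -> 'fast'
  0 -> 'code'
  1 -> 'fast'

Decoded: "hello slow fast code fast"


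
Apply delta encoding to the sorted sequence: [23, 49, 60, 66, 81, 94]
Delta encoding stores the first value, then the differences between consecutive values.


First value: 23
Deltas:
  49 - 23 = 26
  60 - 49 = 11
  66 - 60 = 6
  81 - 66 = 15
  94 - 81 = 13


Delta encoded: [23, 26, 11, 6, 15, 13]


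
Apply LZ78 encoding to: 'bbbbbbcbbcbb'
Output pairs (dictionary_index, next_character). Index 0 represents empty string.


LZ78 encoding steps:
Dictionary: {0: ''}
Step 1: w='' (idx 0), next='b' -> output (0, 'b'), add 'b' as idx 1
Step 2: w='b' (idx 1), next='b' -> output (1, 'b'), add 'bb' as idx 2
Step 3: w='bb' (idx 2), next='b' -> output (2, 'b'), add 'bbb' as idx 3
Step 4: w='' (idx 0), next='c' -> output (0, 'c'), add 'c' as idx 4
Step 5: w='bb' (idx 2), next='c' -> output (2, 'c'), add 'bbc' as idx 5
Step 6: w='bb' (idx 2), end of input -> output (2, '')


Encoded: [(0, 'b'), (1, 'b'), (2, 'b'), (0, 'c'), (2, 'c'), (2, '')]


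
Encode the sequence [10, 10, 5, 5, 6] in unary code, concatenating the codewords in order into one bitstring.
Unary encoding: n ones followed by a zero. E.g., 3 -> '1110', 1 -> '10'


Encode each number as n ones followed by a terminating 0:
  10 -> 11111111110 (11 bits)
  10 -> 11111111110 (11 bits)
  5 -> 111110 (6 bits)
  5 -> 111110 (6 bits)
  6 -> 1111110 (7 bits)
Total length = 11 + 11 + 6 + 6 + 7 = 41 bits.

Unary([10, 10, 5, 5, 6]) = 11111111110111111111101111101111101111110 (41 bits)


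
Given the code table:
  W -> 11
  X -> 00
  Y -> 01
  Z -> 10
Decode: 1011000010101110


Decoding:
10 -> Z
11 -> W
00 -> X
00 -> X
10 -> Z
10 -> Z
11 -> W
10 -> Z


Result: ZWXXZZWZ


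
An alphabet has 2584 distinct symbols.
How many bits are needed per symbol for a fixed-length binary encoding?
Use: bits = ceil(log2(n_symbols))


log2(2584) = 11.3354
Bracket: 2^11 = 2048 < 2584 <= 2^12 = 4096
So ceil(log2(2584)) = 12

bits = ceil(log2(2584)) = ceil(11.3354) = 12 bits


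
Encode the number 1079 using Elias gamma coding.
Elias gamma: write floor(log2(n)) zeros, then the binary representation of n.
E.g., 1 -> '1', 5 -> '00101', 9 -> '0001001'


num_bits = floor(log2(1079)) + 1 = 11
leading_zeros = num_bits - 1 = 10
binary(1079) = 10000110111

Elias gamma(1079) = '0000000000' + '10000110111' = 000000000010000110111 (21 bits)


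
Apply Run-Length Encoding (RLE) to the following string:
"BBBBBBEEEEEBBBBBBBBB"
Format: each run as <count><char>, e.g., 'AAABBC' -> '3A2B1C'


Scanning runs left to right:
  i=0: run of 'B' x 6 -> '6B'
  i=6: run of 'E' x 5 -> '5E'
  i=11: run of 'B' x 9 -> '9B'

RLE = 6B5E9B


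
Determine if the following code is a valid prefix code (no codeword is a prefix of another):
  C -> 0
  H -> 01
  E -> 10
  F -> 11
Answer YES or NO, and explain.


Checking each pair (does one codeword prefix another?):
  C='0' vs H='01': prefix -- VIOLATION

NO -- this is NOT a valid prefix code. C (0) is a prefix of H (01).


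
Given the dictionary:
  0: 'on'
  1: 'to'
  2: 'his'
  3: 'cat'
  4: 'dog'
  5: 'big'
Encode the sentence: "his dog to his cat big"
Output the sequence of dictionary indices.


Look up each word in the dictionary:
  'his' -> 2
  'dog' -> 4
  'to' -> 1
  'his' -> 2
  'cat' -> 3
  'big' -> 5

Encoded: [2, 4, 1, 2, 3, 5]


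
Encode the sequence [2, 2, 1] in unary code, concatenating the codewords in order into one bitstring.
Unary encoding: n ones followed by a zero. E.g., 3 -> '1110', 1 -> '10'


Encode each number as n ones followed by a terminating 0:
  2 -> 110 (3 bits)
  2 -> 110 (3 bits)
  1 -> 10 (2 bits)
Total length = 3 + 3 + 2 = 8 bits.

Unary([2, 2, 1]) = 11011010 (8 bits)


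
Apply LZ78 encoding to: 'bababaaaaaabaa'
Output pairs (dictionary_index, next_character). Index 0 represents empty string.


LZ78 encoding steps:
Dictionary: {0: ''}
Step 1: w='' (idx 0), next='b' -> output (0, 'b'), add 'b' as idx 1
Step 2: w='' (idx 0), next='a' -> output (0, 'a'), add 'a' as idx 2
Step 3: w='b' (idx 1), next='a' -> output (1, 'a'), add 'ba' as idx 3
Step 4: w='ba' (idx 3), next='a' -> output (3, 'a'), add 'baa' as idx 4
Step 5: w='a' (idx 2), next='a' -> output (2, 'a'), add 'aa' as idx 5
Step 6: w='aa' (idx 5), next='b' -> output (5, 'b'), add 'aab' as idx 6
Step 7: w='aa' (idx 5), end of input -> output (5, '')


Encoded: [(0, 'b'), (0, 'a'), (1, 'a'), (3, 'a'), (2, 'a'), (5, 'b'), (5, '')]


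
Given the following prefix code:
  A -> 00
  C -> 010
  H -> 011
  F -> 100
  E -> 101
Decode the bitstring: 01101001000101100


Decoding step by step:
Bits 011 -> H
Bits 010 -> C
Bits 010 -> C
Bits 00 -> A
Bits 101 -> E
Bits 100 -> F


Decoded message: HCCAEF


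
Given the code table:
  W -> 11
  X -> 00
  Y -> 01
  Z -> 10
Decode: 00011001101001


Decoding:
00 -> X
01 -> Y
10 -> Z
01 -> Y
10 -> Z
10 -> Z
01 -> Y


Result: XYZYZZY


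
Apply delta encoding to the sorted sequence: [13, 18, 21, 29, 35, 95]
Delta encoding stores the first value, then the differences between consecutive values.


First value: 13
Deltas:
  18 - 13 = 5
  21 - 18 = 3
  29 - 21 = 8
  35 - 29 = 6
  95 - 35 = 60


Delta encoded: [13, 5, 3, 8, 6, 60]


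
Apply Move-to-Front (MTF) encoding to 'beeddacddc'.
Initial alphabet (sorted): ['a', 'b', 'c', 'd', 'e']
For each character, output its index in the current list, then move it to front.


MTF encoding:
'b': index 1 in ['a', 'b', 'c', 'd', 'e'] -> ['b', 'a', 'c', 'd', 'e']
'e': index 4 in ['b', 'a', 'c', 'd', 'e'] -> ['e', 'b', 'a', 'c', 'd']
'e': index 0 in ['e', 'b', 'a', 'c', 'd'] -> ['e', 'b', 'a', 'c', 'd']
'd': index 4 in ['e', 'b', 'a', 'c', 'd'] -> ['d', 'e', 'b', 'a', 'c']
'd': index 0 in ['d', 'e', 'b', 'a', 'c'] -> ['d', 'e', 'b', 'a', 'c']
'a': index 3 in ['d', 'e', 'b', 'a', 'c'] -> ['a', 'd', 'e', 'b', 'c']
'c': index 4 in ['a', 'd', 'e', 'b', 'c'] -> ['c', 'a', 'd', 'e', 'b']
'd': index 2 in ['c', 'a', 'd', 'e', 'b'] -> ['d', 'c', 'a', 'e', 'b']
'd': index 0 in ['d', 'c', 'a', 'e', 'b'] -> ['d', 'c', 'a', 'e', 'b']
'c': index 1 in ['d', 'c', 'a', 'e', 'b'] -> ['c', 'd', 'a', 'e', 'b']


Output: [1, 4, 0, 4, 0, 3, 4, 2, 0, 1]


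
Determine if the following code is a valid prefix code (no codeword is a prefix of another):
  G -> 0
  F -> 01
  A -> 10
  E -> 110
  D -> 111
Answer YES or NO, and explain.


Checking each pair (does one codeword prefix another?):
  G='0' vs F='01': prefix -- VIOLATION

NO -- this is NOT a valid prefix code. G (0) is a prefix of F (01).


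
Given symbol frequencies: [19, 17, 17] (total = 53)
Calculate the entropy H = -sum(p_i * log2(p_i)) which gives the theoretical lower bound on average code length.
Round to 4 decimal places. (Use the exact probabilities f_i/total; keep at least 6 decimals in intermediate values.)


Per-symbol terms -p_i * log2(p_i) with p_i = f_i/53:
  p = 19/53 = 0.358491: log2(p) = -1.479993, -p*log2(p) = 0.530564
  p = 17/53 = 0.320755: log2(p) = -1.640458, -p*log2(p) = 0.526185
  p = 17/53 = 0.320755: log2(p) = -1.640458, -p*log2(p) = 0.526185
H = 0.530564 + 0.526185 + 0.526185 = 1.582934

H = 1.5829 bits/symbol


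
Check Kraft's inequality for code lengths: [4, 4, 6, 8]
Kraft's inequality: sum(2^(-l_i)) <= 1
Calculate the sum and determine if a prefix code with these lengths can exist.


Sum = 2^(-4) + 2^(-4) + 2^(-6) + 2^(-8)
    = 0.0625 + 0.0625 + 0.015625 + 0.00390625
    = 37/256 = 0.14453125
Since 0.14453125 <= 1, Kraft's inequality IS satisfied.
A prefix code with these lengths CAN exist.

Kraft sum = 0.14453125. Satisfied.


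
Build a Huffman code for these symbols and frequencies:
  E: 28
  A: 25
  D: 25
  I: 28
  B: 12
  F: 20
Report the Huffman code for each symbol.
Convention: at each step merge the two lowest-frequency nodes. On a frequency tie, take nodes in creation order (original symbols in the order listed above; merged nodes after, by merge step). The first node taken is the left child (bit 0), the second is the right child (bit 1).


Huffman tree construction:
Step 1: Merge B(12) + F(20) = 32
Step 2: Merge A(25) + D(25) = 50
Step 3: Merge E(28) + I(28) = 56
Step 4: Merge (B+F)(32) + (A+D)(50) = 82
Step 5: Merge (E+I)(56) + ((B+F)+(A+D))(82) = 138
Read each symbol's code off the tree from the root (left child = 0, right child = 1).

Codes:
  E: 00 (length 2)
  A: 110 (length 3)
  D: 111 (length 3)
  I: 01 (length 2)
  B: 100 (length 3)
  F: 101 (length 3)
Average code length: 358/138 = 2.5942 bits/symbol


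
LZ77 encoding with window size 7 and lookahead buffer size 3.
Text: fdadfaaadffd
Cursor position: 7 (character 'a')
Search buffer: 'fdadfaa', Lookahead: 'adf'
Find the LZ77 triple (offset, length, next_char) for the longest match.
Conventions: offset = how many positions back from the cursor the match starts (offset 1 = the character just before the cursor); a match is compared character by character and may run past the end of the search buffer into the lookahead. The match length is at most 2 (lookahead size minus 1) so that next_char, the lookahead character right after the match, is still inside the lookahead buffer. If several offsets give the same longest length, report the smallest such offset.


Try each offset into the search buffer:
  offset=1 (pos 6, char 'a'): match length 1
  offset=2 (pos 5, char 'a'): match length 1
  offset=3 (pos 4, char 'f'): match length 0
  offset=4 (pos 3, char 'd'): match length 0
  offset=5 (pos 2, char 'a'): match length 2
  offset=6 (pos 1, char 'd'): match length 0
  offset=7 (pos 0, char 'f'): match length 0
Longest match has length 2 at offset 5.
next_char = character at position 7 + 2 = 9 -> 'f'

Best match: offset=5, length=2 (matching 'ad' starting at position 2)
LZ77 triple: (5, 2, 'f')


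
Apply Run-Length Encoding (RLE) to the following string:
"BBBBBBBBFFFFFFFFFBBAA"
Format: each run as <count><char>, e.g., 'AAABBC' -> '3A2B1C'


Scanning runs left to right:
  i=0: run of 'B' x 8 -> '8B'
  i=8: run of 'F' x 9 -> '9F'
  i=17: run of 'B' x 2 -> '2B'
  i=19: run of 'A' x 2 -> '2A'

RLE = 8B9F2B2A


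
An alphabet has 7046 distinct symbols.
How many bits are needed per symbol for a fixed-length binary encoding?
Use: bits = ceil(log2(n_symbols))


log2(7046) = 12.7826
Bracket: 2^12 = 4096 < 7046 <= 2^13 = 8192
So ceil(log2(7046)) = 13

bits = ceil(log2(7046)) = ceil(12.7826) = 13 bits


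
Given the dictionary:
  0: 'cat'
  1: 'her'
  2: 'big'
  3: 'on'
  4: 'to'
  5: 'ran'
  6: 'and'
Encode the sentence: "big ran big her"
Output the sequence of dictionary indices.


Look up each word in the dictionary:
  'big' -> 2
  'ran' -> 5
  'big' -> 2
  'her' -> 1

Encoded: [2, 5, 2, 1]


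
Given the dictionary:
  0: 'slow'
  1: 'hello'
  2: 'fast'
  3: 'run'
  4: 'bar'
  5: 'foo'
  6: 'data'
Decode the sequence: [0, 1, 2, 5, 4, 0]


Look up each index in the dictionary:
  0 -> 'slow'
  1 -> 'hello'
  2 -> 'fast'
  5 -> 'foo'
  4 -> 'bar'
  0 -> 'slow'

Decoded: "slow hello fast foo bar slow"


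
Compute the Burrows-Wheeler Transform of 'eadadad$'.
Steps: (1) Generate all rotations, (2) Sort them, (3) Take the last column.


Rotations (sorted):
  0: $eadadad -> last char: d
  1: ad$eadad -> last char: d
  2: adad$ead -> last char: d
  3: adadad$e -> last char: e
  4: d$eadada -> last char: a
  5: dad$eada -> last char: a
  6: dadad$ea -> last char: a
  7: eadadad$ -> last char: $


BWT = dddeaaa$


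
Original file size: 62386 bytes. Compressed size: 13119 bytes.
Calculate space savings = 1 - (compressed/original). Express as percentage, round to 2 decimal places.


ratio = compressed/original = 13119/62386 = 0.210288
savings = 1 - ratio = 1 - 0.210288 = 0.789712
as a percentage: 0.789712 * 100 = 78.97%

Space savings = 1 - 13119/62386 = 78.97%


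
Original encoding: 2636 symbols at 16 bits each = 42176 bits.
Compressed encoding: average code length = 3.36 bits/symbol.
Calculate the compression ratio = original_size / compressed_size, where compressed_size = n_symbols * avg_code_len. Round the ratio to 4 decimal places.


original_size = n_symbols * orig_bits = 2636 * 16 = 42176 bits
compressed_size = n_symbols * avg_code_len = 2636 * 3.36 = 8856.96 bits
ratio = original_size / compressed_size = 42176 / 8856.96 = 4.7619

Compression ratio = 4.7619


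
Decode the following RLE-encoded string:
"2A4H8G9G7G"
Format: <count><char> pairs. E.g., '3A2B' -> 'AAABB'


Expanding each <count><char> pair:
  2A -> 'AA'
  4H -> 'HHHH'
  8G -> 'GGGGGGGG'
  9G -> 'GGGGGGGGG'
  7G -> 'GGGGGGG'

Decoded = AAHHHHGGGGGGGGGGGGGGGGGGGGGGGG


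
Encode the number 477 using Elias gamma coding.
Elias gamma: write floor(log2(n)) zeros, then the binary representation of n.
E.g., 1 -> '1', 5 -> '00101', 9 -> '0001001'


num_bits = floor(log2(477)) + 1 = 9
leading_zeros = num_bits - 1 = 8
binary(477) = 111011101

Elias gamma(477) = '00000000' + '111011101' = 00000000111011101 (17 bits)


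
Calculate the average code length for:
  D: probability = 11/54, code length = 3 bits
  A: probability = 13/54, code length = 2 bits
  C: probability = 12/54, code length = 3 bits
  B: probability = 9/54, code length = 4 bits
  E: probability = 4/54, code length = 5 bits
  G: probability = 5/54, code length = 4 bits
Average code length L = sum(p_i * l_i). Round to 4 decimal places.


Weighted contributions p_i * l_i:
  D: (11/54) * 3 = 33/54
  A: (13/54) * 2 = 26/54
  C: (12/54) * 3 = 36/54
  B: (9/54) * 4 = 36/54
  E: (4/54) * 5 = 20/54
  G: (5/54) * 4 = 20/54
Sum = (33 + 26 + 36 + 36 + 20 + 20)/54 = 171/54

L = 171/54 = 3.1667 bits/symbol


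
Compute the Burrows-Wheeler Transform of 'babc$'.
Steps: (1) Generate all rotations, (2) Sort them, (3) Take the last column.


Rotations (sorted):
  0: $babc -> last char: c
  1: abc$b -> last char: b
  2: babc$ -> last char: $
  3: bc$ba -> last char: a
  4: c$bab -> last char: b


BWT = cb$ab


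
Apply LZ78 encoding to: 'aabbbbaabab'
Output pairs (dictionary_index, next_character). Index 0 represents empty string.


LZ78 encoding steps:
Dictionary: {0: ''}
Step 1: w='' (idx 0), next='a' -> output (0, 'a'), add 'a' as idx 1
Step 2: w='a' (idx 1), next='b' -> output (1, 'b'), add 'ab' as idx 2
Step 3: w='' (idx 0), next='b' -> output (0, 'b'), add 'b' as idx 3
Step 4: w='b' (idx 3), next='b' -> output (3, 'b'), add 'bb' as idx 4
Step 5: w='a' (idx 1), next='a' -> output (1, 'a'), add 'aa' as idx 5
Step 6: w='b' (idx 3), next='a' -> output (3, 'a'), add 'ba' as idx 6
Step 7: w='b' (idx 3), end of input -> output (3, '')


Encoded: [(0, 'a'), (1, 'b'), (0, 'b'), (3, 'b'), (1, 'a'), (3, 'a'), (3, '')]


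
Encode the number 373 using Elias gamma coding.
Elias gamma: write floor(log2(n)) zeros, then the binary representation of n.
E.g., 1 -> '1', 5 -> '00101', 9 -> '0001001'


num_bits = floor(log2(373)) + 1 = 9
leading_zeros = num_bits - 1 = 8
binary(373) = 101110101

Elias gamma(373) = '00000000' + '101110101' = 00000000101110101 (17 bits)


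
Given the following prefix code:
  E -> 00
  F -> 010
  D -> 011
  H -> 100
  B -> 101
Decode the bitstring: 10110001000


Decoding step by step:
Bits 101 -> B
Bits 100 -> H
Bits 010 -> F
Bits 00 -> E


Decoded message: BHFE


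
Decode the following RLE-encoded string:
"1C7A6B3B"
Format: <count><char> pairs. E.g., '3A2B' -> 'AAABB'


Expanding each <count><char> pair:
  1C -> 'C'
  7A -> 'AAAAAAA'
  6B -> 'BBBBBB'
  3B -> 'BBB'

Decoded = CAAAAAAABBBBBBBBB


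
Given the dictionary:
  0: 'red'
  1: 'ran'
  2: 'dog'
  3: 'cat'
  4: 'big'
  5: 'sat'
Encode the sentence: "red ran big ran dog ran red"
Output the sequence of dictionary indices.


Look up each word in the dictionary:
  'red' -> 0
  'ran' -> 1
  'big' -> 4
  'ran' -> 1
  'dog' -> 2
  'ran' -> 1
  'red' -> 0

Encoded: [0, 1, 4, 1, 2, 1, 0]


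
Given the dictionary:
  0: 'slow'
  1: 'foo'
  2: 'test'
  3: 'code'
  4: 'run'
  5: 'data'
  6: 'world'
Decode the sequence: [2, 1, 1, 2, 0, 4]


Look up each index in the dictionary:
  2 -> 'test'
  1 -> 'foo'
  1 -> 'foo'
  2 -> 'test'
  0 -> 'slow'
  4 -> 'run'

Decoded: "test foo foo test slow run"


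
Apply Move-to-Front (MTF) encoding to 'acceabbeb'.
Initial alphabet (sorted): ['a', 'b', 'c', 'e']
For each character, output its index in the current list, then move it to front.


MTF encoding:
'a': index 0 in ['a', 'b', 'c', 'e'] -> ['a', 'b', 'c', 'e']
'c': index 2 in ['a', 'b', 'c', 'e'] -> ['c', 'a', 'b', 'e']
'c': index 0 in ['c', 'a', 'b', 'e'] -> ['c', 'a', 'b', 'e']
'e': index 3 in ['c', 'a', 'b', 'e'] -> ['e', 'c', 'a', 'b']
'a': index 2 in ['e', 'c', 'a', 'b'] -> ['a', 'e', 'c', 'b']
'b': index 3 in ['a', 'e', 'c', 'b'] -> ['b', 'a', 'e', 'c']
'b': index 0 in ['b', 'a', 'e', 'c'] -> ['b', 'a', 'e', 'c']
'e': index 2 in ['b', 'a', 'e', 'c'] -> ['e', 'b', 'a', 'c']
'b': index 1 in ['e', 'b', 'a', 'c'] -> ['b', 'e', 'a', 'c']


Output: [0, 2, 0, 3, 2, 3, 0, 2, 1]


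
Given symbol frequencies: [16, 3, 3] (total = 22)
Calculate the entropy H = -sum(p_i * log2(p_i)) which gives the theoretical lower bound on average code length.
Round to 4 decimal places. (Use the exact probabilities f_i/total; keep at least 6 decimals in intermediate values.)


Per-symbol terms -p_i * log2(p_i) with p_i = f_i/22:
  p = 16/22 = 0.727273: log2(p) = -0.459432, -p*log2(p) = 0.334132
  p = 3/22 = 0.136364: log2(p) = -2.874469, -p*log2(p) = 0.391973
  p = 3/22 = 0.136364: log2(p) = -2.874469, -p*log2(p) = 0.391973
H = 0.334132 + 0.391973 + 0.391973 = 1.118078

H = 1.1181 bits/symbol


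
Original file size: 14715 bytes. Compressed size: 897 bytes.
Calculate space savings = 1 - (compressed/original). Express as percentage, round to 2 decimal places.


ratio = compressed/original = 897/14715 = 0.060958
savings = 1 - ratio = 1 - 0.060958 = 0.939042
as a percentage: 0.939042 * 100 = 93.9%

Space savings = 1 - 897/14715 = 93.9%


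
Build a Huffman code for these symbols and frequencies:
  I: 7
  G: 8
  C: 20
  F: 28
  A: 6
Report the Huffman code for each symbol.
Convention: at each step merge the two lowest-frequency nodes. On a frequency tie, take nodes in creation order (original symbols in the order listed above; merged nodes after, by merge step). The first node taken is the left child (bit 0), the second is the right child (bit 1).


Huffman tree construction:
Step 1: Merge A(6) + I(7) = 13
Step 2: Merge G(8) + (A+I)(13) = 21
Step 3: Merge C(20) + (G+(A+I))(21) = 41
Step 4: Merge F(28) + (C+(G+(A+I)))(41) = 69
Read each symbol's code off the tree from the root (left child = 0, right child = 1).

Codes:
  I: 1111 (length 4)
  G: 110 (length 3)
  C: 10 (length 2)
  F: 0 (length 1)
  A: 1110 (length 4)
Average code length: 144/69 = 2.0870 bits/symbol


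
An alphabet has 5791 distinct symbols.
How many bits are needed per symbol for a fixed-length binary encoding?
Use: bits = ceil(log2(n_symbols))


log2(5791) = 12.4996
Bracket: 2^12 = 4096 < 5791 <= 2^13 = 8192
So ceil(log2(5791)) = 13

bits = ceil(log2(5791)) = ceil(12.4996) = 13 bits


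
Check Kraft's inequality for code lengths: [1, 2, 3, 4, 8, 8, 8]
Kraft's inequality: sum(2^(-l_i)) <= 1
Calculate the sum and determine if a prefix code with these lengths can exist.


Sum = 2^(-1) + 2^(-2) + 2^(-3) + 2^(-4) + 2^(-8) + 2^(-8) + 2^(-8)
    = 0.5 + 0.25 + 0.125 + 0.0625 + 0.00390625 + 0.00390625 + 0.00390625
    = 243/256 = 0.94921875
Since 0.94921875 <= 1, Kraft's inequality IS satisfied.
A prefix code with these lengths CAN exist.

Kraft sum = 0.94921875. Satisfied.


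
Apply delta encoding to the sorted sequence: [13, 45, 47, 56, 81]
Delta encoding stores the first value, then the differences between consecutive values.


First value: 13
Deltas:
  45 - 13 = 32
  47 - 45 = 2
  56 - 47 = 9
  81 - 56 = 25


Delta encoded: [13, 32, 2, 9, 25]


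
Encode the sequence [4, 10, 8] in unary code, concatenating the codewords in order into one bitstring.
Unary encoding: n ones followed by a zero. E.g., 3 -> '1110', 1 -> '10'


Encode each number as n ones followed by a terminating 0:
  4 -> 11110 (5 bits)
  10 -> 11111111110 (11 bits)
  8 -> 111111110 (9 bits)
Total length = 5 + 11 + 9 = 25 bits.

Unary([4, 10, 8]) = 1111011111111110111111110 (25 bits)


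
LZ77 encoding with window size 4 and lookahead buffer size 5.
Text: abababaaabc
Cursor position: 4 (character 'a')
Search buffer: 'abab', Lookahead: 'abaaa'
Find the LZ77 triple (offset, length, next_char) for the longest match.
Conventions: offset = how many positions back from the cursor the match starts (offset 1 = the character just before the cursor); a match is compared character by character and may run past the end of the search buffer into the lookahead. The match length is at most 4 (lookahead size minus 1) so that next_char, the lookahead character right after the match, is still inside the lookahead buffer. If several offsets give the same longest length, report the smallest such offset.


Try each offset into the search buffer:
  offset=1 (pos 3, char 'b'): match length 0
  offset=2 (pos 2, char 'a'): match length 3
  offset=3 (pos 1, char 'b'): match length 0
  offset=4 (pos 0, char 'a'): match length 3
Longest match has length 3, found at offsets 2, 4; take the smallest, offset 2.
next_char = character at position 4 + 3 = 7 -> 'a'

Best match: offset=2, length=3 (matching 'aba' starting at position 2)
LZ77 triple: (2, 3, 'a')


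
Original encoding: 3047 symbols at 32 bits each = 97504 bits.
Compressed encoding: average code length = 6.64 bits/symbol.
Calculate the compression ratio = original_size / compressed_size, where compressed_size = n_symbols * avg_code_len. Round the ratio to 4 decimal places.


original_size = n_symbols * orig_bits = 3047 * 32 = 97504 bits
compressed_size = n_symbols * avg_code_len = 3047 * 6.64 = 20232.08 bits
ratio = original_size / compressed_size = 97504 / 20232.08 = 4.8193

Compression ratio = 4.8193


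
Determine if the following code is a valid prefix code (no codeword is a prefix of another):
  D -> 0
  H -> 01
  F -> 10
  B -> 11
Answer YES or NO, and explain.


Checking each pair (does one codeword prefix another?):
  D='0' vs H='01': prefix -- VIOLATION

NO -- this is NOT a valid prefix code. D (0) is a prefix of H (01).


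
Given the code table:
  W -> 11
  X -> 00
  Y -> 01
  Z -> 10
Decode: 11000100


Decoding:
11 -> W
00 -> X
01 -> Y
00 -> X


Result: WXYX


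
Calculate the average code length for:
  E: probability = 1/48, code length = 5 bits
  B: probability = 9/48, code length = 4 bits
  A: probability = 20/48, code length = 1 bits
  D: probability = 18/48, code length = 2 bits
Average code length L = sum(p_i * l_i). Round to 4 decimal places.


Weighted contributions p_i * l_i:
  E: (1/48) * 5 = 5/48
  B: (9/48) * 4 = 36/48
  A: (20/48) * 1 = 20/48
  D: (18/48) * 2 = 36/48
Sum = (5 + 36 + 20 + 36)/48 = 97/48

L = 97/48 = 2.0208 bits/symbol


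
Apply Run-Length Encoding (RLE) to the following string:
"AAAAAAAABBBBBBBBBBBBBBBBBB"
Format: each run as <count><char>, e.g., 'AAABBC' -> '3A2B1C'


Scanning runs left to right:
  i=0: run of 'A' x 8 -> '8A'
  i=8: run of 'B' x 18 -> '18B'

RLE = 8A18B


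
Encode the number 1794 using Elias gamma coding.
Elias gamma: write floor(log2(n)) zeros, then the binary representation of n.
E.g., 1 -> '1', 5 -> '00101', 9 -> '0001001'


num_bits = floor(log2(1794)) + 1 = 11
leading_zeros = num_bits - 1 = 10
binary(1794) = 11100000010

Elias gamma(1794) = '0000000000' + '11100000010' = 000000000011100000010 (21 bits)


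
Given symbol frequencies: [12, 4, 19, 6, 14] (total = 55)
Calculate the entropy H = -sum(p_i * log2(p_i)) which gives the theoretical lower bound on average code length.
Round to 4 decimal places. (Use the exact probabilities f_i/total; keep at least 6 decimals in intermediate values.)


Per-symbol terms -p_i * log2(p_i) with p_i = f_i/55:
  p = 12/55 = 0.218182: log2(p) = -2.196397, -p*log2(p) = 0.479214
  p = 4/55 = 0.072727: log2(p) = -3.781360, -p*log2(p) = 0.275008
  p = 19/55 = 0.345455: log2(p) = -1.533432, -p*log2(p) = 0.529731
  p = 6/55 = 0.109091: log2(p) = -3.196397, -p*log2(p) = 0.348698
  p = 14/55 = 0.254545: log2(p) = -1.974005, -p*log2(p) = 0.502474
H = 0.479214 + 0.275008 + 0.529731 + 0.348698 + 0.502474 = 2.135125

H = 2.1351 bits/symbol
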